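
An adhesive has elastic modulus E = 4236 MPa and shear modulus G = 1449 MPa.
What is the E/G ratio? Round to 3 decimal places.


E/G = 4236 / 1449 = 2.923

2.923


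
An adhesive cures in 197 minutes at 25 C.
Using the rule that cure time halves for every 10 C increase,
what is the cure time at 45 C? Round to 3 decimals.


Factor = 2^((45 - 25) / 10) = 4.0000
Cure time = 197 / 4.0000
= 49.250 minutes

49.250


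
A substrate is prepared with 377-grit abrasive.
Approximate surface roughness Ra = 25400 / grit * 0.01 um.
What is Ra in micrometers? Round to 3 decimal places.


Ra = 25400 / 377 * 0.01 = 0.674 um

0.674


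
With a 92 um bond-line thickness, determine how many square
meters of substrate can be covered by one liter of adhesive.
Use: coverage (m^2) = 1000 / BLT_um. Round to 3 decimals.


Coverage = 1000 / 92 = 10.870 m^2

10.870


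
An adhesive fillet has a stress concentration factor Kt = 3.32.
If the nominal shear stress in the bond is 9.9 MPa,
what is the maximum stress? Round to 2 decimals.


Max stress = 9.9 * 3.32 = 32.87 MPa

32.87


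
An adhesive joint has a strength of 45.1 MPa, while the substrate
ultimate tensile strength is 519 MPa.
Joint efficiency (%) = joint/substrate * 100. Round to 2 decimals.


Efficiency = 45.1 / 519 * 100
= 8.69%

8.69


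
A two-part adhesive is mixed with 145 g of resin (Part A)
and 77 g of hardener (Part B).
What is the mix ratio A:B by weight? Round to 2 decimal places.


Mix ratio = mass_A / mass_B
= 145 / 77
= 1.88

1.88


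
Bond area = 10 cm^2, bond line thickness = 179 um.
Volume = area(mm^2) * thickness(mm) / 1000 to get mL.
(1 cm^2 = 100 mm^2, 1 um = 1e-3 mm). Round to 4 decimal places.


area_mm2 = 10 * 100 = 1000
blt_mm = 179 * 1e-3 = 0.179
vol_mm3 = 1000 * 0.179 = 179.0
vol_mL = 179.0 / 1000 = 0.1790 mL

0.1790


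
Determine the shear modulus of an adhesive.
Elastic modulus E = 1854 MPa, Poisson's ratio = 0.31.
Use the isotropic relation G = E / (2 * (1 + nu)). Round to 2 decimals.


G = 1854 / (2*(1+0.31)) = 1854 / 2.62
= 707.63 MPa

707.63


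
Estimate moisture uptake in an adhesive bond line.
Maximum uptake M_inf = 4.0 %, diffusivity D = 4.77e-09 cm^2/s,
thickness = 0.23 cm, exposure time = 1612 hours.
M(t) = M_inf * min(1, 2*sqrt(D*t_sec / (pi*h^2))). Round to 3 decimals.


Convert time: 1612 h = 5803200 s
ratio = min(1, 2*sqrt(4.77e-09*5803200/(pi*0.23^2)))
= 0.816244
M(t) = 4.0 * 0.816244 = 3.265%

3.265


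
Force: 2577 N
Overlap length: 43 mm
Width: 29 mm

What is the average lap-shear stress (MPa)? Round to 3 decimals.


Average shear stress = F / (overlap * width)
= 2577 / (43 * 29)
= 2.067 MPa

2.067


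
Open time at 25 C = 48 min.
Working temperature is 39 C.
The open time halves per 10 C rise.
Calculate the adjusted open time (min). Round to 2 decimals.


factor = 2^((39 - 25) / 10) = 2.6390
ot = 48 / 2.6390 = 18.19 min

18.19


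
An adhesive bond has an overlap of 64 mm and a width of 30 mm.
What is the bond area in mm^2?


Bond area = overlap * width
= 64 * 30
= 1920 mm^2

1920


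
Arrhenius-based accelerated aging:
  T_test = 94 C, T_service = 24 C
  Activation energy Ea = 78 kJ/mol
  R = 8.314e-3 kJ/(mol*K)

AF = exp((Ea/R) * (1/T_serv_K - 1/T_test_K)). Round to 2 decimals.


T_test_K = 367.15, T_serv_K = 297.15
AF = exp((78/8.314e-3) * (1/297.15 - 1/367.15))
= 411.39

411.39


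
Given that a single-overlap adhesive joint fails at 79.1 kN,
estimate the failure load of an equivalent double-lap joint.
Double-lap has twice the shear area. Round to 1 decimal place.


Double-lap factor = 2
Expected load = 79.1 * 2 = 158.2 kN

158.2


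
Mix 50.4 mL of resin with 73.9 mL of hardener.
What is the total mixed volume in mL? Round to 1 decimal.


Total = 50.4 + 73.9 = 124.3 mL

124.3


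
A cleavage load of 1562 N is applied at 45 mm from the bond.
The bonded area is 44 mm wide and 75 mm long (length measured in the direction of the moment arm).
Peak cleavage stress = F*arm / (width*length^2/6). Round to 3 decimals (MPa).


Moment = 1562 * 45 = 70290 N*mm
Section modulus = 44 * 5625 / 6 = 247500 / 6 mm^3
Stress = 70290 / (247500 / 6) = 421740 / 247500
= 1.704 MPa

1.704


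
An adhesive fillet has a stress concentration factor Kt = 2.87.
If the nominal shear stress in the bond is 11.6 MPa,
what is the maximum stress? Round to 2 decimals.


Max stress = 11.6 * 2.87 = 33.29 MPa

33.29


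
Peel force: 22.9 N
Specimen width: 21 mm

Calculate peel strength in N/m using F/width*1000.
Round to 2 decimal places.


Peel strength = 22.9 / 21 * 1000 = 1090.48 N/m

1090.48


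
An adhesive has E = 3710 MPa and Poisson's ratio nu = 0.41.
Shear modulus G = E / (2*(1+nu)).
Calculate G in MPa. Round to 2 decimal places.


G = 3710 / (2*(1+0.41))
= 3710 / 2.82
= 1315.60 MPa

1315.60


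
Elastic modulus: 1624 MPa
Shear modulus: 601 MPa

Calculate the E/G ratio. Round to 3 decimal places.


E / G = 1624 / 601 = 2.702

2.702


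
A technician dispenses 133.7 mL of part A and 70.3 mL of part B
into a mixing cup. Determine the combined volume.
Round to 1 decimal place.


Combined volume = 133.7 + 70.3
= 204.0 mL

204.0


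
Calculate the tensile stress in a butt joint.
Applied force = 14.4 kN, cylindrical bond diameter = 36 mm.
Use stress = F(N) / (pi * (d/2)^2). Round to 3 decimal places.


A = pi * 18.0^2 = 1017.8760 mm^2
sigma = 14400.0 / 1017.8760 = 14.147 MPa

14.147


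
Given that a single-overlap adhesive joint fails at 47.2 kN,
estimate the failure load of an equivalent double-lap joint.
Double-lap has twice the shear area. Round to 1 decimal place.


Double-lap factor = 2
Expected load = 47.2 * 2 = 94.4 kN

94.4


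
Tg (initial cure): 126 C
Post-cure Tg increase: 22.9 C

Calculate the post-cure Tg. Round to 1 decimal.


Post-cure Tg = 126 + 22.9 = 148.9 C

148.9


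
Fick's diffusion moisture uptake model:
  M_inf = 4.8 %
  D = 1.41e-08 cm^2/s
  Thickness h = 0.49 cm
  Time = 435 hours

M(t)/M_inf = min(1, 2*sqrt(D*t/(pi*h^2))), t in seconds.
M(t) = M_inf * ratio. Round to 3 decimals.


t_sec = 435 * 3600 = 1566000
ratio = 2*sqrt(1.41e-08*1566000/(pi*0.49^2))
= min(1, 0.342188)
= 0.342188
M(t) = 4.8 * 0.342188 = 1.643 %

1.643


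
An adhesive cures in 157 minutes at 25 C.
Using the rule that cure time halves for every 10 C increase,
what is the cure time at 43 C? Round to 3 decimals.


Factor = 2^((43 - 25) / 10) = 3.4822
Cure time = 157 / 3.4822
= 45.086 minutes

45.086


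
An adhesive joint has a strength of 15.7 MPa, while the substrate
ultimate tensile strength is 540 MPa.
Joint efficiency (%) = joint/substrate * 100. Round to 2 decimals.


Efficiency = 15.7 / 540 * 100
= 2.91%

2.91


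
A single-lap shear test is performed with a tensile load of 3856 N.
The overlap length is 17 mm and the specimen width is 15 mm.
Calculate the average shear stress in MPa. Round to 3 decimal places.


Shear stress = F / (overlap * width)
= 3856 / (17 * 15)
= 3856 / 255
= 15.122 MPa

15.122


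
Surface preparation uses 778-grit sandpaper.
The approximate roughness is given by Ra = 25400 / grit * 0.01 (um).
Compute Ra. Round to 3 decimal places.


Ra = 25400 / 778 * 0.01
= 254 / 778
= 0.326 um

0.326


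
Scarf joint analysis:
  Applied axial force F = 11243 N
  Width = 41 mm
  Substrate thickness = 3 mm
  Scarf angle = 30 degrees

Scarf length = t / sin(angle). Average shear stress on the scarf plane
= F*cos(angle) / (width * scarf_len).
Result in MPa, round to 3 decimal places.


Scarf length = 3 / sin(30 deg) = 6.0000 mm
cos(30 deg) = 0.866025
Shear = 11243 * 0.866025 / (41 * 6.0000)
= 39.580 MPa

39.580


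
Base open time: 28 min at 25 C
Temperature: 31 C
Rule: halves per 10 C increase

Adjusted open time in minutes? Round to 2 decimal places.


Acceleration = 2^((31-25)/10) = 1.5157
Open time = 28 / 1.5157 = 18.47 min

18.47


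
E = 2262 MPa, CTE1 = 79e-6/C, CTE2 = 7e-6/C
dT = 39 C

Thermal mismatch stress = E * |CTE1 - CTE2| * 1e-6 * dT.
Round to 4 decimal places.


= 2262 * 72e-6 * 39
= 6.3517 MPa

6.3517


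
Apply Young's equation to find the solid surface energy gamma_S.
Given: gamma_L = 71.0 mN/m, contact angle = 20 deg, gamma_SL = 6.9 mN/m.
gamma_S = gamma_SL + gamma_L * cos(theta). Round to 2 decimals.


theta_rad = 20 * pi/180 = 0.349066
gamma_S = 6.9 + 71.0 * cos(0.349066)
= 73.62 mN/m

73.62


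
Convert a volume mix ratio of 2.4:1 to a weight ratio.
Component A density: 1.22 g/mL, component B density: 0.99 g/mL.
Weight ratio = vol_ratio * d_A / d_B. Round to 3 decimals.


= 2.4 * 1.22 / 0.99 = 2.958

2.958


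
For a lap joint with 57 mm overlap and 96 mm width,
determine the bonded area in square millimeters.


Area = 57 * 96 = 5472 mm^2

5472


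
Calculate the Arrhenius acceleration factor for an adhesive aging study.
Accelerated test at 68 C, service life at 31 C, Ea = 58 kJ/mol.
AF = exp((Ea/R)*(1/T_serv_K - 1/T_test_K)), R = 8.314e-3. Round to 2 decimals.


T_test = 341.15 K, T_serv = 304.15 K
Ea/R = 58 / 0.008314 = 6976.18
AF = exp(6976.18 * (1/304.15 - 1/341.15))
= 12.03

12.03


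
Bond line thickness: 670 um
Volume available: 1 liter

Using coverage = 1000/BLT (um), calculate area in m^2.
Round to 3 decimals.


1 L = 1e6 mm^3, thickness = 670 um = 0.67 mm
Area = 1e6 / 0.67 mm^2 = (1e6 / 0.67) / 1e6 m^2 = 1000 / 670 m^2
= 1.493 m^2

1.493


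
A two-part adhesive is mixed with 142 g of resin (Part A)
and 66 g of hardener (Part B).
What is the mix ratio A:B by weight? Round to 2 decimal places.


Mix ratio = mass_A / mass_B
= 142 / 66
= 2.15

2.15


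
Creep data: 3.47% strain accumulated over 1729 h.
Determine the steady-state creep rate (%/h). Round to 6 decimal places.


Rate = 3.47 / 1729 = 0.002007 %/h

0.002007


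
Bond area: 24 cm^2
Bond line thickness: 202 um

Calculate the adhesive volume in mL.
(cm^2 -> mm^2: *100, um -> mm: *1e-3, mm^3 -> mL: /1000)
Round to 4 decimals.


V = 24*100 * 202*1e-3 / 1000
= 0.4848 mL

0.4848


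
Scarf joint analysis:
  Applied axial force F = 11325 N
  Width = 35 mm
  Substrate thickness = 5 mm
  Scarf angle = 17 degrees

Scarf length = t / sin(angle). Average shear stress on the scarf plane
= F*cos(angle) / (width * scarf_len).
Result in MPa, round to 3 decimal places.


Scarf length = 5 / sin(17 deg) = 17.1015 mm
cos(17 deg) = 0.956305
Shear = 11325 * 0.956305 / (35 * 17.1015)
= 18.094 MPa

18.094


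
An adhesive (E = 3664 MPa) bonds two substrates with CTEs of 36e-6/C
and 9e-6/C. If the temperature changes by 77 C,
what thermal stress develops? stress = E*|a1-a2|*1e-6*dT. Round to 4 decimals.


Stress = 3664 * |36 - 9| * 1e-6 * 77
= 7.6175 MPa

7.6175


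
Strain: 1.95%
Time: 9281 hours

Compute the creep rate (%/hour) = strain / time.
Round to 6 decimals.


Creep rate = 1.95 / 9281
= 0.000210 %/h

0.000210


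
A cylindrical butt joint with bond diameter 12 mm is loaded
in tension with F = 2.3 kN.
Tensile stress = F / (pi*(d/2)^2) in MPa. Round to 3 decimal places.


Area = pi * (12/2)^2 = 113.0973 mm^2
Stress = 2.3*1000 / 113.0973
= 20.336 MPa

20.336


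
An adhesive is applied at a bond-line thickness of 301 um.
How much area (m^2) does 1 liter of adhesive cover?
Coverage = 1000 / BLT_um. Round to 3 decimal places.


Coverage = 1000 / 301 = 3.322 m^2

3.322


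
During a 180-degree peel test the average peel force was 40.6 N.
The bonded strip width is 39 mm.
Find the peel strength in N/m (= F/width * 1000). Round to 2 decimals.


Peel strength = F/width * 1000
= 40.6 / 39 * 1000
= 1041.03 N/m

1041.03


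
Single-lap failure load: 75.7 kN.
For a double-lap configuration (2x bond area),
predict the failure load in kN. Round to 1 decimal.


Failure load = 75.7 * 2 = 151.4 kN

151.4


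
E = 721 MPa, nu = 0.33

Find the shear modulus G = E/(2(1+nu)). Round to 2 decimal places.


G = 721 / (2 * 1.33)
= 271.05 MPa

271.05


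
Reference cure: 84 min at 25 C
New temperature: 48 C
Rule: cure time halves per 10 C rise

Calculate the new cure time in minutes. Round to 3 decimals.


factor = 2^((48-25)/10) = 4.9246
t_new = 84 / 4.9246 = 17.057 min

17.057


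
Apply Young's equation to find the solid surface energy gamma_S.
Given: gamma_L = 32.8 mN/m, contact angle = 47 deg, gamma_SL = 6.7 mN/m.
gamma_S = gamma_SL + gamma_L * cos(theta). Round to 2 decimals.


theta_rad = 47 * pi/180 = 0.820305
gamma_S = 6.7 + 32.8 * cos(0.820305)
= 29.07 mN/m

29.07


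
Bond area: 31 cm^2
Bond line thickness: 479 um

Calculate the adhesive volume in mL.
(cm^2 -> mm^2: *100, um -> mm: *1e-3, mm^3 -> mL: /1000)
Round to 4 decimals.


V = 31*100 * 479*1e-3 / 1000
= 1.4849 mL

1.4849


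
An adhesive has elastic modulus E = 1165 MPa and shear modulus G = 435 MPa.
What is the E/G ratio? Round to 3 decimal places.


E/G = 1165 / 435 = 2.678

2.678


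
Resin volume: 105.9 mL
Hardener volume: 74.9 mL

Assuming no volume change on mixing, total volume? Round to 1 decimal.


V_total = 105.9 + 74.9 = 180.8 mL

180.8


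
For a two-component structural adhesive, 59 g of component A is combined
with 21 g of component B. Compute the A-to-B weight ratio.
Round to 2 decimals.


Weight ratio A:B = 59 / 21
= 2.81

2.81


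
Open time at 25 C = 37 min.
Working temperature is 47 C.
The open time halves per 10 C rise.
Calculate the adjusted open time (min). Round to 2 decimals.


factor = 2^((47 - 25) / 10) = 4.5948
ot = 37 / 4.5948 = 8.05 min

8.05


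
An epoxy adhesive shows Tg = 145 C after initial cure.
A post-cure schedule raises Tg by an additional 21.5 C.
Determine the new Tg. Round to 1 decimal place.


New Tg = 145 + 21.5
= 166.5 C

166.5


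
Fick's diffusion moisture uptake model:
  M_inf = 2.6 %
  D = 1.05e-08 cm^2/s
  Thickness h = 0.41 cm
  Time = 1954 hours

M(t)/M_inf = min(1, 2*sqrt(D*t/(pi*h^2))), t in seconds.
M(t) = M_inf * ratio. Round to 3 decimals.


t_sec = 1954 * 3600 = 7034400
ratio = 2*sqrt(1.05e-08*7034400/(pi*0.41^2))
= min(1, 0.747962)
= 0.747962
M(t) = 2.6 * 0.747962 = 1.945 %

1.945


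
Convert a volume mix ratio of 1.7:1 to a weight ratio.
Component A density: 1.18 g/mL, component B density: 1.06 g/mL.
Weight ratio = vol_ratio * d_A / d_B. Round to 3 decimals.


= 1.7 * 1.18 / 1.06 = 1.892

1.892


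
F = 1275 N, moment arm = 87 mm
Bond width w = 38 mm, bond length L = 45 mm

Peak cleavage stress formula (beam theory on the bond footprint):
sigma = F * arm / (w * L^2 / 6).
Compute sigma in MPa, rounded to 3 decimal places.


sigma = (1275 * 87) / (38 * 2025 / 6)
= 110925 * 6 / 76950
= 665550 / 76950
= 8.649 MPa

8.649


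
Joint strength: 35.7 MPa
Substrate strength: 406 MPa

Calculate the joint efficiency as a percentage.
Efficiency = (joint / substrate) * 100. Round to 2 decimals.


Efficiency = (35.7 / 406) * 100 = 8.79%

8.79


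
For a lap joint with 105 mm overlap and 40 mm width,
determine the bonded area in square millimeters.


Area = 105 * 40 = 4200 mm^2

4200


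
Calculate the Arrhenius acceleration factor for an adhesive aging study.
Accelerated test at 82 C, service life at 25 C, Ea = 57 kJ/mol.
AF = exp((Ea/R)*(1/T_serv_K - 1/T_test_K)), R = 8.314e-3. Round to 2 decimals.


T_test = 355.15 K, T_serv = 298.15 K
Ea/R = 57 / 0.008314 = 6855.91
AF = exp(6855.91 * (1/298.15 - 1/355.15))
= 40.07

40.07


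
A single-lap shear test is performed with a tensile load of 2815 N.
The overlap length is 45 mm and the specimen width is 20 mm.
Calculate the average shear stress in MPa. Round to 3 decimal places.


Shear stress = F / (overlap * width)
= 2815 / (45 * 20)
= 2815 / 900
= 3.128 MPa

3.128


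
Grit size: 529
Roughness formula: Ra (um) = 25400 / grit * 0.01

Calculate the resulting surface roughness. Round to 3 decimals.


Ra = 25400 / 529 * 0.01
= 0.480 um

0.480


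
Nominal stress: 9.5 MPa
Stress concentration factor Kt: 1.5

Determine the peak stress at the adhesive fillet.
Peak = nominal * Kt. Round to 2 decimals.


Peak stress = 9.5 * 1.5
= 14.25 MPa

14.25


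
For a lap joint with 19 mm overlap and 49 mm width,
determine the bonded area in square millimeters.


Area = 19 * 49 = 931 mm^2

931


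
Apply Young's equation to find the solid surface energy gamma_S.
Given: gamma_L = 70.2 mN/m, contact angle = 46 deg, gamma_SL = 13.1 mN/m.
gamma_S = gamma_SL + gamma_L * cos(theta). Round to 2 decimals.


theta_rad = 46 * pi/180 = 0.802851
gamma_S = 13.1 + 70.2 * cos(0.802851)
= 61.87 mN/m

61.87


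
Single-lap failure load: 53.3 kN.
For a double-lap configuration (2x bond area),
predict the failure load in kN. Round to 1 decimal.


Failure load = 53.3 * 2 = 106.6 kN

106.6


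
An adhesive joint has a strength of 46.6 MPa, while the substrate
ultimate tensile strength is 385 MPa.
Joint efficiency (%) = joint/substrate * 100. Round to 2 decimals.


Efficiency = 46.6 / 385 * 100
= 12.10%

12.10


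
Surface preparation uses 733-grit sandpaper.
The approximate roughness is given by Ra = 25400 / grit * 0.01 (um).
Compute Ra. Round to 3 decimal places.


Ra = 25400 / 733 * 0.01
= 254 / 733
= 0.347 um

0.347


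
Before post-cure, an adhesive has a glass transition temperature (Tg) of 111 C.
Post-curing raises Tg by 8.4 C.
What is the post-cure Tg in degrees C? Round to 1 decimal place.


Tg_post = Tg_base + delta_Tg
= 111 + 8.4
= 119.4 C

119.4


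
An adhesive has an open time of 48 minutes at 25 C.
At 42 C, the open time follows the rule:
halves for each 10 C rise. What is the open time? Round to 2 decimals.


Factor = 2^((42-25)/10) = 3.2490
Open time = 48 / 3.2490 = 14.77 min

14.77


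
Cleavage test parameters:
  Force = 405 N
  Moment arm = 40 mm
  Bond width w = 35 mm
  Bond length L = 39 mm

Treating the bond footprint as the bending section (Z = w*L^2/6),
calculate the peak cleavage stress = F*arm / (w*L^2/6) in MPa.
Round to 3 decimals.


M = 405 * 40 = 16200 N*mm
Z = 35 * 39^2 / 6 = 53235 / 6 mm^3
sigma = M / Z = 6 * 16200 / 53235 = 97200 / 53235
= 1.826 MPa

1.826


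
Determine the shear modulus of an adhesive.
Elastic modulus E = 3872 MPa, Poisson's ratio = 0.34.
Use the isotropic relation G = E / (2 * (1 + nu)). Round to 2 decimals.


G = 3872 / (2*(1+0.34)) = 3872 / 2.68
= 1444.78 MPa

1444.78


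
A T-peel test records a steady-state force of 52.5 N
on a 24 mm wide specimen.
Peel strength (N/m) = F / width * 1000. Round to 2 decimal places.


Peel strength = 52.5 / 24 * 1000
= 2187.50 N/m

2187.50


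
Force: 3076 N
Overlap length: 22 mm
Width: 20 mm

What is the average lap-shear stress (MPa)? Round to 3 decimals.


Average shear stress = F / (overlap * width)
= 3076 / (22 * 20)
= 6.991 MPa

6.991


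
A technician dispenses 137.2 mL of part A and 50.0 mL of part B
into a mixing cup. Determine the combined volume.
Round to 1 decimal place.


Combined volume = 137.2 + 50.0
= 187.2 mL

187.2


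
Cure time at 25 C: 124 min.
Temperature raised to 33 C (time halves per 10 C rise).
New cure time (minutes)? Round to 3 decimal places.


Acceleration factor = 2^(8/10) = 1.7411
New time = 124 / 1.7411 = 71.219 min

71.219


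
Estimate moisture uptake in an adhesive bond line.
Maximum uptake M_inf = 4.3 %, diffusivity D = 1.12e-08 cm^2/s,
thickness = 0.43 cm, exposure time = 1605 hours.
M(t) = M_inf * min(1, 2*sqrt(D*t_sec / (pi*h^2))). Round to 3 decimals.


Convert time: 1605 h = 5778000 s
ratio = min(1, 2*sqrt(1.12e-08*5778000/(pi*0.43^2)))
= 0.667551
M(t) = 4.3 * 0.667551 = 2.870%

2.870


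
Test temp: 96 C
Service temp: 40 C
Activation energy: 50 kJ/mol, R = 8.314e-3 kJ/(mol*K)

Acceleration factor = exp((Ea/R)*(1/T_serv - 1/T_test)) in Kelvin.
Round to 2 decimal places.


AF = exp((50/0.008314)*(1/313.15 - 1/369.15))
= 18.42

18.42


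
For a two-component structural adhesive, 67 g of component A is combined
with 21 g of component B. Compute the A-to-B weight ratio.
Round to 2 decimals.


Weight ratio A:B = 67 / 21
= 3.19

3.19


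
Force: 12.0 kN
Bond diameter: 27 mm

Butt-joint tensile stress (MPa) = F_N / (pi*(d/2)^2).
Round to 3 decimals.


F_N = 12.0 * 1000 = 12000.0 N
A = pi*(13.5)^2 = 572.5553 mm^2
stress = 12000.0 / 572.5553 = 20.959 MPa

20.959


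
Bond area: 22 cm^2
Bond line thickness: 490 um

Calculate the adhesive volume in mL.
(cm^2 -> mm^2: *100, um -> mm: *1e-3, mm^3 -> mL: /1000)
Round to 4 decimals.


V = 22*100 * 490*1e-3 / 1000
= 1.0780 mL

1.0780


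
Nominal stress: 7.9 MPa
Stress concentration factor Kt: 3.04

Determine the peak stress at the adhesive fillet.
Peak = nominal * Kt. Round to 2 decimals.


Peak stress = 7.9 * 3.04
= 24.02 MPa

24.02


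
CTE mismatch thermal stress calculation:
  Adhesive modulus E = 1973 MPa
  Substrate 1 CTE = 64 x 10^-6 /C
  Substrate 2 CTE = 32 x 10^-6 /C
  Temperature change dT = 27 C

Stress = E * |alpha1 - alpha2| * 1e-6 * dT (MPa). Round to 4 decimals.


delta_alpha = |64 - 32| = 32 x 10^-6/C
Stress = 1973 * 32e-6 * 27
= 1.7047 MPa

1.7047


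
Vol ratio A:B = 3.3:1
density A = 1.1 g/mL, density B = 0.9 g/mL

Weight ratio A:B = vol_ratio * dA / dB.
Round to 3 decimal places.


Weight ratio = 3.3 * 1.1 / 0.9
= 4.033

4.033


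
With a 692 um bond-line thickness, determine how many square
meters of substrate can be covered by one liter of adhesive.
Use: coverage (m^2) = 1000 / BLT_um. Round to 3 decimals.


Coverage = 1000 / 692 = 1.445 m^2

1.445


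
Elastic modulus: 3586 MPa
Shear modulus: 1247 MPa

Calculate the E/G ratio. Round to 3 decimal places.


E / G = 3586 / 1247 = 2.876

2.876


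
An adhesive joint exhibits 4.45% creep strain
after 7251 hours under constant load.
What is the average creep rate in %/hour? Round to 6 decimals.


Creep rate = strain / time
= 4.45 / 7251
= 0.000614 %/h

0.000614


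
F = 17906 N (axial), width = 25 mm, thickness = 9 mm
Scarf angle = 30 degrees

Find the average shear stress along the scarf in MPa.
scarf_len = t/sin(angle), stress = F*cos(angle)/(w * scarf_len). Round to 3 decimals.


scarf_len = 9/sin(30 deg) = 18.0000
cos(30 deg) = 0.866025
stress = 17906*0.866025/(25*18.0000) = 34.460 MPa

34.460


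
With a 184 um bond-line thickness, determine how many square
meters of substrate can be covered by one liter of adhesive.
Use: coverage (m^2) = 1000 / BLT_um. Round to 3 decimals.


Coverage = 1000 / 184 = 5.435 m^2

5.435


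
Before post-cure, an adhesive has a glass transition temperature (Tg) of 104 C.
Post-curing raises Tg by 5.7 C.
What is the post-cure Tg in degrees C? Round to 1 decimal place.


Tg_post = Tg_base + delta_Tg
= 104 + 5.7
= 109.7 C

109.7


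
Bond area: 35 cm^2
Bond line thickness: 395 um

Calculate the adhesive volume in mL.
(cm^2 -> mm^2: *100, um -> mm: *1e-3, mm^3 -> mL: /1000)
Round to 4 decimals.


V = 35*100 * 395*1e-3 / 1000
= 1.3825 mL

1.3825


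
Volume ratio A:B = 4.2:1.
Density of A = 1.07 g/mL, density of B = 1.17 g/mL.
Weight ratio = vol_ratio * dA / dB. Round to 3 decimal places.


Wt ratio = 4.2 * 1.07 / 1.17
= 3.841

3.841


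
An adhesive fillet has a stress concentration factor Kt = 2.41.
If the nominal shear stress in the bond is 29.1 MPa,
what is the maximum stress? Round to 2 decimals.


Max stress = 29.1 * 2.41 = 70.13 MPa

70.13


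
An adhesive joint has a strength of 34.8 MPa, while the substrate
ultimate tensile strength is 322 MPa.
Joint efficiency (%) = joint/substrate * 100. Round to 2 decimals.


Efficiency = 34.8 / 322 * 100
= 10.81%

10.81


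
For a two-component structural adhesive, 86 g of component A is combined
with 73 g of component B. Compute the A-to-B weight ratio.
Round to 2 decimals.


Weight ratio A:B = 86 / 73
= 1.18

1.18


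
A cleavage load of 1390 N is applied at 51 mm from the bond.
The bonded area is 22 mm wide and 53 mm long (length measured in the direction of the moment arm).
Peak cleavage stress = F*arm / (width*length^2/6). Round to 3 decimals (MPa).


Moment = 1390 * 51 = 70890 N*mm
Section modulus = 22 * 2809 / 6 = 61798 / 6 mm^3
Stress = 70890 / (61798 / 6) = 425340 / 61798
= 6.883 MPa

6.883


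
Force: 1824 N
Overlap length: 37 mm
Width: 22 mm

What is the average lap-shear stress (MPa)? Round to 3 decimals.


Average shear stress = F / (overlap * width)
= 1824 / (37 * 22)
= 2.241 MPa

2.241


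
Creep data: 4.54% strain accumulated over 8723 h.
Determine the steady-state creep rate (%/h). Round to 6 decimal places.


Rate = 4.54 / 8723 = 0.000520 %/h

0.000520


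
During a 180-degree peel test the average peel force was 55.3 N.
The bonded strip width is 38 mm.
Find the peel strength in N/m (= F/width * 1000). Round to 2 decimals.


Peel strength = F/width * 1000
= 55.3 / 38 * 1000
= 1455.26 N/m

1455.26


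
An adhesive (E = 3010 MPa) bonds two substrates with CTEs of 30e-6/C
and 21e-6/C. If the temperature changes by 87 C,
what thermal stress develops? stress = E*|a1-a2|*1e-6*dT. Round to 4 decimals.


Stress = 3010 * |30 - 21| * 1e-6 * 87
= 2.3568 MPa

2.3568


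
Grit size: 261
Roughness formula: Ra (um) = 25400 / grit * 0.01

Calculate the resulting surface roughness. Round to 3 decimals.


Ra = 25400 / 261 * 0.01
= 0.973 um

0.973


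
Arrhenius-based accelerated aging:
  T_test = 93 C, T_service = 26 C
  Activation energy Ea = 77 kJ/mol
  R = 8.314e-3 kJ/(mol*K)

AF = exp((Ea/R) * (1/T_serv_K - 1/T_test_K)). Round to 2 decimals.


T_test_K = 366.15, T_serv_K = 299.15
AF = exp((77/8.314e-3) * (1/299.15 - 1/366.15))
= 288.62

288.62


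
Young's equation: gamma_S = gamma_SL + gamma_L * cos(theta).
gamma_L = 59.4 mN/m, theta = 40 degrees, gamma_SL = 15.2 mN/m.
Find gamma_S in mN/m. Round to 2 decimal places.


cos(40 deg) = 0.766044
gamma_S = 15.2 + 59.4 * 0.766044
= 60.70 mN/m

60.70


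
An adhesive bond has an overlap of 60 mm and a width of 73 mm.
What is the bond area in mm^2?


Bond area = overlap * width
= 60 * 73
= 4380 mm^2

4380


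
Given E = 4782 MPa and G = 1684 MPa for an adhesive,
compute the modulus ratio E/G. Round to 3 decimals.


E/G ratio = 4782 / 1684 = 2.840

2.840


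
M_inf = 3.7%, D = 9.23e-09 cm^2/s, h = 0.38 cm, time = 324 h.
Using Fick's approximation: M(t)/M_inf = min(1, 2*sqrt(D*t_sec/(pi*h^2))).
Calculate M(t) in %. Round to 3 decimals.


t = 1166400 s
ratio = min(1, 2*sqrt(9.23e-09*1166400/(pi*0.1444)))
= 0.308103
M(t) = 3.7 * 0.308103 = 1.140%

1.140


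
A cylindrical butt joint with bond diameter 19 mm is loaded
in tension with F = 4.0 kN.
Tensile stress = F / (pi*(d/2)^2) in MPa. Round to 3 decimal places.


Area = pi * (19/2)^2 = 283.5287 mm^2
Stress = 4.0*1000 / 283.5287
= 14.108 MPa

14.108


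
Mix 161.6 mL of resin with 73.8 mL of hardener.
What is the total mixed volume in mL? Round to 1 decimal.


Total = 161.6 + 73.8 = 235.4 mL

235.4


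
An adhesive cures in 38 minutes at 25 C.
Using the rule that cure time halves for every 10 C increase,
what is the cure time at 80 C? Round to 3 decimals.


Factor = 2^((80 - 25) / 10) = 45.2548
Cure time = 38 / 45.2548
= 0.840 minutes

0.840


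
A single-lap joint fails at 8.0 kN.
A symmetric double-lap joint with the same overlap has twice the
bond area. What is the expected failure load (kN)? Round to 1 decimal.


Double-lap load = 2 * 8.0 = 16.0 kN

16.0


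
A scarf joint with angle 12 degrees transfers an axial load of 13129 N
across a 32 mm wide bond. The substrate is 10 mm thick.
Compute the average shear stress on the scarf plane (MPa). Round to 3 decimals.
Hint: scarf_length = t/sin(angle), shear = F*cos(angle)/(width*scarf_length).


scarf_length = 10 / sin(12 deg) = 48.0973 mm
cos(12 deg) = 0.978148
shear stress = 13129 * 0.978148 / (32 * 48.0973)
= 8.344 MPa

8.344


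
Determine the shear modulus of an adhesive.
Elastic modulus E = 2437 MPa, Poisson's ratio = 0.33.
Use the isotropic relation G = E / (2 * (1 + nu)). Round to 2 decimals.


G = 2437 / (2*(1+0.33)) = 2437 / 2.66
= 916.17 MPa

916.17


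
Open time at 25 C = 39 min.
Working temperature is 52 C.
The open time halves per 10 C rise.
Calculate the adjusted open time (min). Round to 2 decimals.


factor = 2^((52 - 25) / 10) = 6.4980
ot = 39 / 6.4980 = 6.00 min

6.00


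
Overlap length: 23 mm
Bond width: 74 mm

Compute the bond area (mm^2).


Bond area = 23 * 74 = 1702 mm^2

1702


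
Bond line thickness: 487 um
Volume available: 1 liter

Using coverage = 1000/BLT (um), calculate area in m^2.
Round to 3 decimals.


1 L = 1e6 mm^3, thickness = 487 um = 0.487 mm
Area = 1e6 / 0.487 mm^2 = (1e6 / 0.487) / 1e6 m^2 = 1000 / 487 m^2
= 2.053 m^2

2.053


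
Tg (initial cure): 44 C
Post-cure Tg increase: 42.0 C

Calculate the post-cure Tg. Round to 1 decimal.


Post-cure Tg = 44 + 42.0 = 86.0 C

86.0


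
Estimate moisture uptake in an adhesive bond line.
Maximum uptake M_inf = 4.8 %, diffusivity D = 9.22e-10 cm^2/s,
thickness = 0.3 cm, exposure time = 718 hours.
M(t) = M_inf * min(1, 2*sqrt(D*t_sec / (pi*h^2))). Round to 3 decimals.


Convert time: 718 h = 2584800 s
ratio = min(1, 2*sqrt(9.22e-10*2584800/(pi*0.3^2)))
= 0.183617
M(t) = 4.8 * 0.183617 = 0.881%

0.881


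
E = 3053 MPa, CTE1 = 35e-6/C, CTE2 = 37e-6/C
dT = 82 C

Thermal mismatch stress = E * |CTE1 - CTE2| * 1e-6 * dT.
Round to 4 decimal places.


= 3053 * 2e-6 * 82
= 0.5007 MPa

0.5007


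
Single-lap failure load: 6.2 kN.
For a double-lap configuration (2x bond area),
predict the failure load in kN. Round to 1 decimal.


Failure load = 6.2 * 2 = 12.4 kN

12.4


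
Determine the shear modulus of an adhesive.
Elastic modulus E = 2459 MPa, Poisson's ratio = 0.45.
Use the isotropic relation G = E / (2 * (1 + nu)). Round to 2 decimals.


G = 2459 / (2*(1+0.45)) = 2459 / 2.90
= 847.93 MPa

847.93


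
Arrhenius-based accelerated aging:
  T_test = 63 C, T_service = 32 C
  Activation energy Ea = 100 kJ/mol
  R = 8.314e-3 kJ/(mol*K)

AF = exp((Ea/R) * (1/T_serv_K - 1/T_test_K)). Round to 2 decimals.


T_test_K = 336.15, T_serv_K = 305.15
AF = exp((100/8.314e-3) * (1/305.15 - 1/336.15))
= 37.90

37.90


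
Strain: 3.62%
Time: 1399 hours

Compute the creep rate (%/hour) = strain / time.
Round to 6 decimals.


Creep rate = 3.62 / 1399
= 0.002588 %/h

0.002588


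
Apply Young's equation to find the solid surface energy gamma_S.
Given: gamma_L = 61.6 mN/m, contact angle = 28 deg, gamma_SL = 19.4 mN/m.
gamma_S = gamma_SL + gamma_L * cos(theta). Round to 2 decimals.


theta_rad = 28 * pi/180 = 0.488692
gamma_S = 19.4 + 61.6 * cos(0.488692)
= 73.79 mN/m

73.79


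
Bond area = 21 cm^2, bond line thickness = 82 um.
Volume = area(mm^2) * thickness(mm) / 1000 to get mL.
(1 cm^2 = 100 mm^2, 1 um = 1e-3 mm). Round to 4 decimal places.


area_mm2 = 21 * 100 = 2100
blt_mm = 82 * 1e-3 = 0.082
vol_mm3 = 2100 * 0.082 = 172.2
vol_mL = 172.2 / 1000 = 0.1722 mL

0.1722


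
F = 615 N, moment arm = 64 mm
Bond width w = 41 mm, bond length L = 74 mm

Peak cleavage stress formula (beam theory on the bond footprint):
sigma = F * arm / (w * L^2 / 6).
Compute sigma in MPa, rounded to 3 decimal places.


sigma = (615 * 64) / (41 * 5476 / 6)
= 39360 * 6 / 224516
= 236160 / 224516
= 1.052 MPa

1.052


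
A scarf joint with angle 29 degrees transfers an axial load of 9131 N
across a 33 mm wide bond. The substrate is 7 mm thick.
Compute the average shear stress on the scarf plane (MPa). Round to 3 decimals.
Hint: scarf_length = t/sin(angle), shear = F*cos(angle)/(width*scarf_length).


scarf_length = 7 / sin(29 deg) = 14.4387 mm
cos(29 deg) = 0.874620
shear stress = 9131 * 0.874620 / (33 * 14.4387)
= 16.761 MPa

16.761


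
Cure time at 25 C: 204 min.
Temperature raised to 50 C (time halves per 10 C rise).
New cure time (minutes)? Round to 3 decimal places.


Acceleration factor = 2^(25/10) = 5.6569
New time = 204 / 5.6569 = 36.062 min

36.062


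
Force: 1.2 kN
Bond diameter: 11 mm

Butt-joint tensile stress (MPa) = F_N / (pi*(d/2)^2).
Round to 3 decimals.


F_N = 1.2 * 1000 = 1200.0 N
A = pi*(5.5)^2 = 95.0332 mm^2
stress = 1200.0 / 95.0332 = 12.627 MPa

12.627


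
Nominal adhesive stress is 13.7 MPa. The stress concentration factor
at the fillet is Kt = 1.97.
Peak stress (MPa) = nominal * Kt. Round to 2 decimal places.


Peak = 13.7 * 1.97 = 26.99 MPa

26.99


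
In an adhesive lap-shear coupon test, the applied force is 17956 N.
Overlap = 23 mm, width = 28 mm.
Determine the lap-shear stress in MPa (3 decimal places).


stress = F / (overlap * width)
= 17956 / (23 * 28)
= 27.882 MPa

27.882


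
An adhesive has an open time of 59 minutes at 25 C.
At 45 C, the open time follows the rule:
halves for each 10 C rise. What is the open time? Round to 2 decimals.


Factor = 2^((45-25)/10) = 4.0000
Open time = 59 / 4.0000 = 14.75 min

14.75


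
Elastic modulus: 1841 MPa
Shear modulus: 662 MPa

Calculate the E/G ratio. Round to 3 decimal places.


E / G = 1841 / 662 = 2.781

2.781


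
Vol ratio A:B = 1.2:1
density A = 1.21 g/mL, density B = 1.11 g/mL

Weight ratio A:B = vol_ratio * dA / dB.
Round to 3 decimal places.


Weight ratio = 1.2 * 1.21 / 1.11
= 1.308

1.308


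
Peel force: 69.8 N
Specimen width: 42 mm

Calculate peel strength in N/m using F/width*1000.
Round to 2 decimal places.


Peel strength = 69.8 / 42 * 1000 = 1661.90 N/m

1661.90


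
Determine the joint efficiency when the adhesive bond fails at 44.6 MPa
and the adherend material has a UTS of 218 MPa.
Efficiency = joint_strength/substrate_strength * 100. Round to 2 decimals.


Joint efficiency = 44.6 / 218 * 100
= 20.46%

20.46


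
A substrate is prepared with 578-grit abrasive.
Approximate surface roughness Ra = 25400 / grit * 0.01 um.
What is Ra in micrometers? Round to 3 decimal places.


Ra = 25400 / 578 * 0.01 = 0.439 um

0.439


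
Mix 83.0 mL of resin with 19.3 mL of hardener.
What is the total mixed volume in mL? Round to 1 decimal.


Total = 83.0 + 19.3 = 102.3 mL

102.3


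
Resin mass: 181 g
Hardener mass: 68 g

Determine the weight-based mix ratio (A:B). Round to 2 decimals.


Ratio = 181 / 68 = 2.66

2.66


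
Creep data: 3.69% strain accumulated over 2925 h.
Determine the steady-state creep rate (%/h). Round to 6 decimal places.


Rate = 3.69 / 2925 = 0.001262 %/h

0.001262


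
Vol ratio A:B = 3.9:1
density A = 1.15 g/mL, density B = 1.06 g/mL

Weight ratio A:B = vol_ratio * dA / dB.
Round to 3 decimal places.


Weight ratio = 3.9 * 1.15 / 1.06
= 4.231

4.231


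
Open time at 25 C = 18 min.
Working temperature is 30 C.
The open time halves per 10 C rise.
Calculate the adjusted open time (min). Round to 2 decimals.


factor = 2^((30 - 25) / 10) = 1.4142
ot = 18 / 1.4142 = 12.73 min

12.73


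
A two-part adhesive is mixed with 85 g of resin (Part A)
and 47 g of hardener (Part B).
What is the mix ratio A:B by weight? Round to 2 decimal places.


Mix ratio = mass_A / mass_B
= 85 / 47
= 1.81

1.81


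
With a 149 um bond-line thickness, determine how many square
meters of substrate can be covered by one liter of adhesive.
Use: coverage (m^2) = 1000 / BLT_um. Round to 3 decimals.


Coverage = 1000 / 149 = 6.711 m^2

6.711


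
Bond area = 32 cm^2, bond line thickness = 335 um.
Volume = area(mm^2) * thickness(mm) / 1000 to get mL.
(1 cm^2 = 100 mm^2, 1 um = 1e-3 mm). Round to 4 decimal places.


area_mm2 = 32 * 100 = 3200
blt_mm = 335 * 1e-3 = 0.335
vol_mm3 = 3200 * 0.335 = 1072.0
vol_mL = 1072.0 / 1000 = 1.0720 mL

1.0720


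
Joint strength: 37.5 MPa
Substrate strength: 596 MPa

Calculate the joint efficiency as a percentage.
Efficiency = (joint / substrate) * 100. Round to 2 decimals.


Efficiency = (37.5 / 596) * 100 = 6.29%

6.29


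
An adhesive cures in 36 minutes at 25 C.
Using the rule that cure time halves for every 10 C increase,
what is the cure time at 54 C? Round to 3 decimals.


Factor = 2^((54 - 25) / 10) = 7.4643
Cure time = 36 / 7.4643
= 4.823 minutes

4.823


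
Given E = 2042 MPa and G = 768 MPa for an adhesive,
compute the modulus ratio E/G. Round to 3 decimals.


E/G ratio = 2042 / 768 = 2.659

2.659


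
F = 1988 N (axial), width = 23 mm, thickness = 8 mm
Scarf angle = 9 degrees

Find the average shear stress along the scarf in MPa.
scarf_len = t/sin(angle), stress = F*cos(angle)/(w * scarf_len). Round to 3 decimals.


scarf_len = 8/sin(9 deg) = 51.1396
cos(9 deg) = 0.987688
stress = 1988*0.987688/(23*51.1396) = 1.669 MPa

1.669


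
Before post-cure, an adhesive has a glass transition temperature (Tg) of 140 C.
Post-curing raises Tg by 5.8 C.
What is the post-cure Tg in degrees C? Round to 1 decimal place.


Tg_post = Tg_base + delta_Tg
= 140 + 5.8
= 145.8 C

145.8


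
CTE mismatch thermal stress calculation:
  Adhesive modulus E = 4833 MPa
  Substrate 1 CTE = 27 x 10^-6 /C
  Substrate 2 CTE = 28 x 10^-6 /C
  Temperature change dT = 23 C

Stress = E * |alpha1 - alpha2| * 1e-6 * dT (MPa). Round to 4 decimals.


delta_alpha = |27 - 28| = 1 x 10^-6/C
Stress = 4833 * 1e-6 * 23
= 0.1112 MPa

0.1112


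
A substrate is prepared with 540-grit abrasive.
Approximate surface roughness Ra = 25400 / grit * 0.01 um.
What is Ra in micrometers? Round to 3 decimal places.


Ra = 25400 / 540 * 0.01 = 0.470 um

0.470


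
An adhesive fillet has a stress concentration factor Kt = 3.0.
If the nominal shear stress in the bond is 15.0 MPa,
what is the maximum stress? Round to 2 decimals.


Max stress = 15.0 * 3.0 = 45.00 MPa

45.00


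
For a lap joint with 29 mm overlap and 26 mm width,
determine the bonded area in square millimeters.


Area = 29 * 26 = 754 mm^2

754


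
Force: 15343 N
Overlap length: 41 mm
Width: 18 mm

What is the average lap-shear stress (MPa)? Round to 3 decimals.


Average shear stress = F / (overlap * width)
= 15343 / (41 * 18)
= 20.790 MPa

20.790


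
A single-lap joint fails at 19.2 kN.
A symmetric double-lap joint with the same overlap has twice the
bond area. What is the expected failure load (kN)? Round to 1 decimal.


Double-lap load = 2 * 19.2 = 38.4 kN

38.4


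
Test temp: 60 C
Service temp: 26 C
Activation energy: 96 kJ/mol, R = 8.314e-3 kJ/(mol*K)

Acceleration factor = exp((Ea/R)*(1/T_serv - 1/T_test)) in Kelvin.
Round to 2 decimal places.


AF = exp((96/0.008314)*(1/299.15 - 1/333.15))
= 51.38

51.38


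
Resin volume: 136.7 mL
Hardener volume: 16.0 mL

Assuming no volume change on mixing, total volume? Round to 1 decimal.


V_total = 136.7 + 16.0 = 152.7 mL

152.7


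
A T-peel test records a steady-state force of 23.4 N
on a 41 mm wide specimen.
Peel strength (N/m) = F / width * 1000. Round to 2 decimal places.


Peel strength = 23.4 / 41 * 1000
= 570.73 N/m

570.73


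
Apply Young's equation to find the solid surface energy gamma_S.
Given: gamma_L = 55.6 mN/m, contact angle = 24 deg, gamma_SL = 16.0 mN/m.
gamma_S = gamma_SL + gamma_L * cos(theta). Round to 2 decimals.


theta_rad = 24 * pi/180 = 0.418879
gamma_S = 16.0 + 55.6 * cos(0.418879)
= 66.79 mN/m

66.79


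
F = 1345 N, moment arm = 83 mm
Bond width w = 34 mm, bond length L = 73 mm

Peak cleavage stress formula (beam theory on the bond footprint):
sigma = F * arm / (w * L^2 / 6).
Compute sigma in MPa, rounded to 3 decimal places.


sigma = (1345 * 83) / (34 * 5329 / 6)
= 111635 * 6 / 181186
= 669810 / 181186
= 3.697 MPa

3.697


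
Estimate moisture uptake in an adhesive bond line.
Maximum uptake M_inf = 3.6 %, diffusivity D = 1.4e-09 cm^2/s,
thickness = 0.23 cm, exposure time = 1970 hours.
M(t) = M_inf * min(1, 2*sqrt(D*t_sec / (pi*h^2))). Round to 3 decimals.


Convert time: 1970 h = 7092000 s
ratio = min(1, 2*sqrt(1.4e-09*7092000/(pi*0.23^2)))
= 0.488850
M(t) = 3.6 * 0.488850 = 1.760%

1.760
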